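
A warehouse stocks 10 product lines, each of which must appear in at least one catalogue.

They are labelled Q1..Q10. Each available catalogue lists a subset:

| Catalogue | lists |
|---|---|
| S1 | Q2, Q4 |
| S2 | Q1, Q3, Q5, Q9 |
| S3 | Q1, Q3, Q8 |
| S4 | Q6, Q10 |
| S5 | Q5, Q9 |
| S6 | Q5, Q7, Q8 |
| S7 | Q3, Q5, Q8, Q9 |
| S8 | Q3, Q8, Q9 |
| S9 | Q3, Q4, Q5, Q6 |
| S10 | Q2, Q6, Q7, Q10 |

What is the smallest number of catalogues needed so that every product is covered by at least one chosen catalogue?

Take {S2, S6, S9, S10}. Their union is {Q1, Q2, Q3, Q4, Q5, Q6, Q7, Q8, Q9, Q10}, which is all 10 products.
No 3 of the 10 catalogues cover everything (all 120 combinations miss at least one product), so 4 is optimal.

4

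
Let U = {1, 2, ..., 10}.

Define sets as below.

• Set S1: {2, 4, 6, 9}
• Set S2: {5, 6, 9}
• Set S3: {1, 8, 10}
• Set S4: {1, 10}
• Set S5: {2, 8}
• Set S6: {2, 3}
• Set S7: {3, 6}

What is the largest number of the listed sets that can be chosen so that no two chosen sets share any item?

S4, S5, S7 are pairwise disjoint (S4={1,10}; S5={2,8}; S7={3,6}).
Every remaining set overlaps one of these, and no 4 of the listed sets are pairwise disjoint, so 3 is the maximum.

3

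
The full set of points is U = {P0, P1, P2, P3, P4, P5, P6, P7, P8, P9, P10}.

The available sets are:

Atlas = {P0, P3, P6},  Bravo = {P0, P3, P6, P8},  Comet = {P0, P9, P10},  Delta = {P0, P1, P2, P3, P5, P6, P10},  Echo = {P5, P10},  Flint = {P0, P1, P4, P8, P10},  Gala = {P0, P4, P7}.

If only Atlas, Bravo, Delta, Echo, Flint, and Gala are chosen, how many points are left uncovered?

Union of Atlas, Bravo, Delta, Echo, Flint, Gala = {P0, P1, P2, P3, P4, P5, P6, P7, P8, P10}.
Not covered: P9 — 1 point.

1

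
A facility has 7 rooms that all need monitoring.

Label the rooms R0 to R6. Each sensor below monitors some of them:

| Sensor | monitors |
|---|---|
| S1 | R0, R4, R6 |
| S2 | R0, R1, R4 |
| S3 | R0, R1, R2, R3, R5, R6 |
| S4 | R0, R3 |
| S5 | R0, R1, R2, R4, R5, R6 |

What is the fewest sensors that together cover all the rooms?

Take {S1, S3}. Their union is {R0, R1, R2, R3, R4, R5, R6}, which is all 7 rooms.
No single sensor has all 7 rooms (the largest, S3, has 6), so 2 is optimal.

2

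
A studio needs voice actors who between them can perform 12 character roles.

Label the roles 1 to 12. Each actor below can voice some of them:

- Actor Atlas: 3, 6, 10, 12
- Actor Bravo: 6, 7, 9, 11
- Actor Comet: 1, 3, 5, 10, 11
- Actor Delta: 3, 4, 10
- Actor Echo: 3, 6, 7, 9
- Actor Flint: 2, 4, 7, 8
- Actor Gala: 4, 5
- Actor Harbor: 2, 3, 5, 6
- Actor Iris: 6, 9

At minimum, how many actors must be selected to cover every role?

4

Atlas and Comet and Flint and Iris together: Atlas ∪ Comet ∪ Flint ∪ Iris = {1, 2, 3, 4, 5, 6, 7, 8, 9, 10, 11, 12} — every role is covered.
No 3 of the 9 actors cover everything (all 84 combinations miss at least one role), so 4 is optimal.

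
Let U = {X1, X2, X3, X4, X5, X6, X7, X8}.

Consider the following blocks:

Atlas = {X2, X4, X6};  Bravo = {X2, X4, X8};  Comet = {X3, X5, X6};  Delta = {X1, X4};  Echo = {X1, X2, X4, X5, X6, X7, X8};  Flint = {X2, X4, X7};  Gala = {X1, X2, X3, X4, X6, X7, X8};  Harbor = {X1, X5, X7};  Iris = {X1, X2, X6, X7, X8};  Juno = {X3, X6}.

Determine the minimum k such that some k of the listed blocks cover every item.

2

Gala and Harbor together: Gala ∪ Harbor = {X1, X2, X3, X4, X5, X6, X7, X8} — every item is covered.
No single block has all 8 items (the largest, Echo, has 7), so 2 is optimal.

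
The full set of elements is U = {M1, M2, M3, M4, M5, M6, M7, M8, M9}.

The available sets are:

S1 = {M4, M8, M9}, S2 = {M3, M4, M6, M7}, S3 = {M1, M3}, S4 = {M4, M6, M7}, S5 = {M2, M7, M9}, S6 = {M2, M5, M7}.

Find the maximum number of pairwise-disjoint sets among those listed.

3

S1, S3, S6 are pairwise disjoint (S1={M4,M8,M9}; S3={M1,M3}; S6={M2,M5,M7}).
Every remaining set overlaps one of these, and no 4 of the listed sets are pairwise disjoint, so 3 is the maximum.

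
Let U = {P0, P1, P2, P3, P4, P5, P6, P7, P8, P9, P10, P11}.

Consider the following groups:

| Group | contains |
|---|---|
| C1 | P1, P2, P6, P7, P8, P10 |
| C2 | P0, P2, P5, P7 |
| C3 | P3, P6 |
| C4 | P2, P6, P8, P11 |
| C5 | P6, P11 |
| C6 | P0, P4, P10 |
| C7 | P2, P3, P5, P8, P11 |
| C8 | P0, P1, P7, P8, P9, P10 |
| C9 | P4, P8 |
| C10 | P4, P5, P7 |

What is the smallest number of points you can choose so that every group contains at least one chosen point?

4

The 4 points {P4, P5, P6, P9} hit every group.
No choice of 3 points meets every group, so 4 is the minimum.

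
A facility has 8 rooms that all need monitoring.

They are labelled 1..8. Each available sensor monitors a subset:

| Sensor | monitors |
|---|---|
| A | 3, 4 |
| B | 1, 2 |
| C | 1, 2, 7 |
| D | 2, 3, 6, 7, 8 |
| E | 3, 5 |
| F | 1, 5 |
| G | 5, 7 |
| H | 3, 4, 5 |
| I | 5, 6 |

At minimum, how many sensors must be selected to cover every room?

3

B and D and H together: B ∪ D ∪ H = {1, 2, 3, 4, 5, 6, 7, 8} — every room is covered.
Only D contains 8, so D is forced; the remaining 3 rooms need at least 2 more sensors (each remaining sensor adds at most 2) — so at least 3 sensors are needed, and 3 is optimal.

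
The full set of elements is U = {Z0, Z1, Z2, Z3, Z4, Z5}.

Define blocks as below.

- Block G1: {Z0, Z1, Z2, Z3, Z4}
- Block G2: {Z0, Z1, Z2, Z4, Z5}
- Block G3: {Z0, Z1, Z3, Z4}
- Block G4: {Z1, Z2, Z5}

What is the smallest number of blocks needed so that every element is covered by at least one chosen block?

Take {G3, G4}. Their union is {Z0, Z1, Z2, Z3, Z4, Z5}, which is all 6 elements.
No single block has all 6 elements (the largest, G1, has 5), so 2 is optimal.

2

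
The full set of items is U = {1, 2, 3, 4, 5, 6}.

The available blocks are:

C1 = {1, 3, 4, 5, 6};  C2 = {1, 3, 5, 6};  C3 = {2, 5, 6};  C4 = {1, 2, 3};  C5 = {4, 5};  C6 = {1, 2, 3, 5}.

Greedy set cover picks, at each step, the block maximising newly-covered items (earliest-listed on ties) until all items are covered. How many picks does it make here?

Greedy: pick C1 (covers 5 new) → pick C3 (covers 1 new). Total picks: 2.

2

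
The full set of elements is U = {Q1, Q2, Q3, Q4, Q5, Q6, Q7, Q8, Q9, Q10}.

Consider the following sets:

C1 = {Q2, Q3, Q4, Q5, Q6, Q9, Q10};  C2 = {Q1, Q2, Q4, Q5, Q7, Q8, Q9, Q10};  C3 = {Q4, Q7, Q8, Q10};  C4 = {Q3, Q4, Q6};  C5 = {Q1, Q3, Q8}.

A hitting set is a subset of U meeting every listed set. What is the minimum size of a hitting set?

The 2 elements {Q1, Q4} hit every set.
No single element lies in every set, so at least 2 are needed and 2 is optimal.

2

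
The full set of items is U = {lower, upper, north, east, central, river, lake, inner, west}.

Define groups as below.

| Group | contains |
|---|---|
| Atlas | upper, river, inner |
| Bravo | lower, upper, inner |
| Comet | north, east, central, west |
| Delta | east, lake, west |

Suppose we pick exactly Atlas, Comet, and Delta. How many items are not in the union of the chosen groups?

Union of Atlas, Comet, Delta = {upper, north, east, central, river, lake, inner, west}.
Not covered: lower — 1 item.

1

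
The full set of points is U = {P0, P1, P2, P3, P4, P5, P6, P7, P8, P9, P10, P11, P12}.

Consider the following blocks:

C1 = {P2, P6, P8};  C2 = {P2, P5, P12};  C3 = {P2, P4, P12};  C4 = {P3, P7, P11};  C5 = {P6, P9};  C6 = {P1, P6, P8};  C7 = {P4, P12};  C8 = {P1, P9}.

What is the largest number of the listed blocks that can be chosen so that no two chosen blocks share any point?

C1, C4, C7, C8 are pairwise disjoint (C1={P2,P6,P8}; C4={P3,P7,P11}; C7={P4,P12}; C8={P1,P9}).
Every remaining block overlaps one of these, and no 5 of the listed blocks are pairwise disjoint, so 4 is the maximum.

4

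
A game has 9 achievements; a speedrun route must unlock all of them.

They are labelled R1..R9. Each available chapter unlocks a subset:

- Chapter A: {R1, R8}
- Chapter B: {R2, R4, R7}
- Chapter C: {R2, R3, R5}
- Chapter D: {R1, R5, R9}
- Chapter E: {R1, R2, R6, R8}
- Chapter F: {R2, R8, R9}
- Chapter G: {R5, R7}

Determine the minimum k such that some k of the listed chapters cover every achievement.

B and C and E and F together: B ∪ C ∪ E ∪ F = {R1, R2, R3, R4, R5, R6, R7, R8, R9} — every achievement is covered.
Only E contains R6, so E is forced; the remaining 5 achievements need at least 3 more chapters (each remaining chapter adds at most 2) — so at least 4 chapters are needed, and 4 is optimal.

4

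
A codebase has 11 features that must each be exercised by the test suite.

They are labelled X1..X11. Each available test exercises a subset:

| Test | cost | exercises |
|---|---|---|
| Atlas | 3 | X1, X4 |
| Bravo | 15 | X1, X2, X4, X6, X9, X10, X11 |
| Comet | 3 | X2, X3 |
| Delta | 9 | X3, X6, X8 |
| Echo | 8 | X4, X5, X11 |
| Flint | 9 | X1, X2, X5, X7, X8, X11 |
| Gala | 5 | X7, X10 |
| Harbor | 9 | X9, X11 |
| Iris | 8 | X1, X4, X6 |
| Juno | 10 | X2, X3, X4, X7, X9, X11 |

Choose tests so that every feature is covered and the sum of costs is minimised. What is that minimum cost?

27

Bravo, Comet, Flint together cover every feature (Bravo ∪ Comet ∪ Flint = {X1, X2, X3, X4, X5, X6, X7, X8, X9, X10, X11}); total cost 15 + 3 + 9 = 27.
The greedy pick Atlas, Comet, Flint, Bravo costs 30; no covering selection beats 27.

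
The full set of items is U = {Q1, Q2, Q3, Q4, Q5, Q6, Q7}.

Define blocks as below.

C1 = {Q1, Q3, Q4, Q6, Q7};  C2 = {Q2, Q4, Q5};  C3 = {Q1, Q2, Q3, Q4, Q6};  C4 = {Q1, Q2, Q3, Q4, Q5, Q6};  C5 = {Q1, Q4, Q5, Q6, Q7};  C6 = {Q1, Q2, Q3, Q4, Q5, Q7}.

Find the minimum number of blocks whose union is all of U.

2

Take {C1, C6}. Their union is {Q1, Q2, Q3, Q4, Q5, Q6, Q7}, which is all 7 items.
No single block has all 7 items (the largest, C4, has 6), so 2 is optimal.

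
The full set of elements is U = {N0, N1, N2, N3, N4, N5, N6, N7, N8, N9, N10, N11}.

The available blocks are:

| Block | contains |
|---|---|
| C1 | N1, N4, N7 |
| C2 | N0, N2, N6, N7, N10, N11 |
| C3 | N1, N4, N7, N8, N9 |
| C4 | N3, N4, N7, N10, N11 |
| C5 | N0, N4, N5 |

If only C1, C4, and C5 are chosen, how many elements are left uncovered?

Union of C1, C4, C5 = {N0, N1, N3, N4, N5, N7, N10, N11}.
Not covered: N2, N6, N8, N9 — 4 elements.

4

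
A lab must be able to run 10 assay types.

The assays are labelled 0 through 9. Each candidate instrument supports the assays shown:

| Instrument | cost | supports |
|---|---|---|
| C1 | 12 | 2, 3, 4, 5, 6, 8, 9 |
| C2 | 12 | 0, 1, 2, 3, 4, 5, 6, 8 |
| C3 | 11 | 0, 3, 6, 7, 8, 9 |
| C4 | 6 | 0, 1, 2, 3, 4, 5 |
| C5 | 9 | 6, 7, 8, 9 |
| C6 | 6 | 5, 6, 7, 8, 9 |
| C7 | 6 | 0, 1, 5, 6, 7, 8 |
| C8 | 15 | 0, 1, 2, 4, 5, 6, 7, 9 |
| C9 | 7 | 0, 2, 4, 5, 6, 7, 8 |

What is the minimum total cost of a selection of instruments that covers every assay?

C4, C6 together cover every assay (C4 ∪ C6 = {0, 1, 2, 3, 4, 5, 6, 7, 8, 9}); total cost 6 + 6 = 12.
No covering selection has total cost below 12.

12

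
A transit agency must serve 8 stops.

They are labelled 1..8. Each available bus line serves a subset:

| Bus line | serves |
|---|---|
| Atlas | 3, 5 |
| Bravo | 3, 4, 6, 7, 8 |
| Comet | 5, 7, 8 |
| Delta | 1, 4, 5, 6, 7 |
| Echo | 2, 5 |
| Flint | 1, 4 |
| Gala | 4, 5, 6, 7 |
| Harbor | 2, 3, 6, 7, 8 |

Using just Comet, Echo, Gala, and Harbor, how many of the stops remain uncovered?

Union of Comet, Echo, Gala, Harbor = {2, 3, 4, 5, 6, 7, 8}.
Not covered: 1 — 1 stop.

1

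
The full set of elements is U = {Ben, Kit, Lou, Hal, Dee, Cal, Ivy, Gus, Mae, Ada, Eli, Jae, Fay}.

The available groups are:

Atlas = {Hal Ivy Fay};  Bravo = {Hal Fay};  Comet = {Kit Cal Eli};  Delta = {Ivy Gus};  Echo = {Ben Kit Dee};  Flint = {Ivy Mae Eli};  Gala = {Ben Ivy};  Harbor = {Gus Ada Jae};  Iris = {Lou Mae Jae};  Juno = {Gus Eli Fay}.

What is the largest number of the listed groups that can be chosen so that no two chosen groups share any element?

Bravo, Echo, Flint, Harbor are pairwise disjoint (Bravo={Hal,Fay}; Echo={Ben,Kit,Dee}; Flint={Ivy,Mae,Eli}; Harbor={Gus,Ada,Jae}).
Every remaining group overlaps one of these, and no 5 of the listed groups are pairwise disjoint, so 4 is the maximum.

4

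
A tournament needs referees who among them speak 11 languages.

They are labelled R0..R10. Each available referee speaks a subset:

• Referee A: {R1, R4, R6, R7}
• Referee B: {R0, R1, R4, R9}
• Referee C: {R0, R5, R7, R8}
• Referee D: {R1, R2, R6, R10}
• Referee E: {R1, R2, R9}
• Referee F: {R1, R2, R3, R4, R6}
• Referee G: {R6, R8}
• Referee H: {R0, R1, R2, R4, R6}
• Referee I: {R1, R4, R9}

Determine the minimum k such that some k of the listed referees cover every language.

4

Take {C, D, E, F}. Their union is {R0, R1, R2, R3, R4, R5, R6, R7, R8, R9, R10}, which is all 11 languages.
No 3 of the 9 referees cover everything (all 84 combinations miss at least one language), so 4 is optimal.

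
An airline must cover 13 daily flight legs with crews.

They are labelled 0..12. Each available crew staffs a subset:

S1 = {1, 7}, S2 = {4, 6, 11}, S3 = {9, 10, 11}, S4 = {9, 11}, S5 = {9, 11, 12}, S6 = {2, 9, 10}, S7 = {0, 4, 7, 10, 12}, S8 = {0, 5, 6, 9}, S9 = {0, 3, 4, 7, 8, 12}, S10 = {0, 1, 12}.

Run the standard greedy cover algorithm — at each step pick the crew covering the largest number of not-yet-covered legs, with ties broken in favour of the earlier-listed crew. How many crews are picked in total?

Greedy: pick S9 (covers 6 new) → pick S3 (covers 3 new) → pick S8 (covers 2 new) → pick S1 (covers 1 new) → pick S6 (covers 1 new). Total picks: 5.

5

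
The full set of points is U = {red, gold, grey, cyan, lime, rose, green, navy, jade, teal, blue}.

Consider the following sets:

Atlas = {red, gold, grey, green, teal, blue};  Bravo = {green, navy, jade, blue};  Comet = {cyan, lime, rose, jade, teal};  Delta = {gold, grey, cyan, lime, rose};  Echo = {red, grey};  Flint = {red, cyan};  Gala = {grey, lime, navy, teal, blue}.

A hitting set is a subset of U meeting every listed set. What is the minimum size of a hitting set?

H = {red, cyan, navy} meets every set (each contains at least one member of H), and |H| = 3.
No choice of 2 points meets every set, so 3 is the minimum.

3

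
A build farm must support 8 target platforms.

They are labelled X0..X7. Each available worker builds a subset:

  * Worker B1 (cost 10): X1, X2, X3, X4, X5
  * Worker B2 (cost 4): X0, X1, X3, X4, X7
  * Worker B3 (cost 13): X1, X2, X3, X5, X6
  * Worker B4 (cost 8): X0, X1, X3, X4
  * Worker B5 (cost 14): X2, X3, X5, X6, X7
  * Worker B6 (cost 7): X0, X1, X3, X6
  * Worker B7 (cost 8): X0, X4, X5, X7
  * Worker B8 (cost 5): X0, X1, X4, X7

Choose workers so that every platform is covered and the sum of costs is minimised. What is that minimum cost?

B2, B3 together cover every platform (B2 ∪ B3 = {X0, X1, X2, X3, X4, X5, X6, X7}); total cost 4 + 13 = 17.
No covering selection has total cost below 17.

17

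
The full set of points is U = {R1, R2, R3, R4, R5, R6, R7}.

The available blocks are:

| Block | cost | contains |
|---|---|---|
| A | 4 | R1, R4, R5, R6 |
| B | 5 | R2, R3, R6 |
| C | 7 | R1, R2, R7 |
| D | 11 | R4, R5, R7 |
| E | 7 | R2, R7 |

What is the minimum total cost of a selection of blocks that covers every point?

16

A, B, C together cover every point (A ∪ B ∪ C = {R1, R2, R3, R4, R5, R6, R7}); total cost 4 + 5 + 7 = 16.
No covering selection has total cost below 16.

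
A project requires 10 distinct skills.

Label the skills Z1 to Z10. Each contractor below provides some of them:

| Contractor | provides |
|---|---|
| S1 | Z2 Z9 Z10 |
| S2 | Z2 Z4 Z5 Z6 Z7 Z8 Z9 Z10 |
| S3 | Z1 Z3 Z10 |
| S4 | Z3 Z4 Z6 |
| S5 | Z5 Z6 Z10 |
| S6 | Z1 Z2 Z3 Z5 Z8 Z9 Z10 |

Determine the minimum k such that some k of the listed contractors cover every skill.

Take {S2, S3}. Their union is {Z1, Z2, Z3, Z4, Z5, Z6, Z7, Z8, Z9, Z10}, which is all 10 skills.
No single contractor has all 10 skills (the largest, S2, has 8), so 2 is optimal.

2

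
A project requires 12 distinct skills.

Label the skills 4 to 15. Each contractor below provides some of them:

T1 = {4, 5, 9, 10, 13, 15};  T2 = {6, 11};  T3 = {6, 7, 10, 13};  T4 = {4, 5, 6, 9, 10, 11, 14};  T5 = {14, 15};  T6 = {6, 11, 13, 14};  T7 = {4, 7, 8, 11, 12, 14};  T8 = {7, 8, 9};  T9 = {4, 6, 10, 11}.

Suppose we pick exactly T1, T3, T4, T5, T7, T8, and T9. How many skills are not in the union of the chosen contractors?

0

Union of T1, T3, T4, T5, T7, T8, T9 = {4, 5, 6, 7, 8, 9, 10, 11, 12, 13, 14, 15} — that's every skill, so 0 are uncovered.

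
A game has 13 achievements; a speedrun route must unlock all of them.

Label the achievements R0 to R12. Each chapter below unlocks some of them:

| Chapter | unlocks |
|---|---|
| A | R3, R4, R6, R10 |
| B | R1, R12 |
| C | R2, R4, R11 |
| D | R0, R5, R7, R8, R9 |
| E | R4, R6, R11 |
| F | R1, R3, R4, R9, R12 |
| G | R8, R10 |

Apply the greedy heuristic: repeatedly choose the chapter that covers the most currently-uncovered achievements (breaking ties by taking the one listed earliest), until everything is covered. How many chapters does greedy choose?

Greedy: pick D (covers 5 new) → pick A (covers 4 new) → pick B (covers 2 new) → pick C (covers 2 new). Total picks: 4.

4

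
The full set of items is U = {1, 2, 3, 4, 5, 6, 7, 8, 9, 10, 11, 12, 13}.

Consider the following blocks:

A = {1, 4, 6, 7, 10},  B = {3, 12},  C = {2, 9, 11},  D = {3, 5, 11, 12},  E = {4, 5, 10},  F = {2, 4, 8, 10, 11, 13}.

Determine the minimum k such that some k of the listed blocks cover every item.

4

A, C, D, and F cover everything between them: the union {1, 2, 3, 4, 5, 6, 7, 8, 9, 10, 11, 12, 13} is all of U.
Only F contains 8, so F is forced; the remaining 7 items need at least 3 more blocks (each remaining block adds at most 3) — so at least 4 blocks are needed, and 4 is optimal.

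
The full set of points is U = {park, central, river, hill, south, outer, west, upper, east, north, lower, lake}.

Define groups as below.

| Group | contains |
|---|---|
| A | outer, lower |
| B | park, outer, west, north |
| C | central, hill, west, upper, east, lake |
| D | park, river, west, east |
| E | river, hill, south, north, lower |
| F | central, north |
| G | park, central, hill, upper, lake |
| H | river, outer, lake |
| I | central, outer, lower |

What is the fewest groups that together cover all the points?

3

B, C, and E cover everything between them: the union {park, central, river, hill, south, outer, west, upper, east, north, lower, lake} is all of U.
Only E contains south, so E is forced; the remaining 7 points need at least 2 more groups (each remaining group adds at most 5) — so at least 3 groups are needed, and 3 is optimal.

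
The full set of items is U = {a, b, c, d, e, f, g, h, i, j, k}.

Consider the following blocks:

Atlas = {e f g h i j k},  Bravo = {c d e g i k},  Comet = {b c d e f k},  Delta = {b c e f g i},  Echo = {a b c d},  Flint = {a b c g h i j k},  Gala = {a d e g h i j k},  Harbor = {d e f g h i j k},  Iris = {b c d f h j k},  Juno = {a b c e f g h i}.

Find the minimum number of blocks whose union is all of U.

2

Delta and Gala together: Delta ∪ Gala = {a, b, c, d, e, f, g, h, i, j, k} — every item is covered.
No single block has all 11 items (the largest, Flint, has 8), so 2 is optimal.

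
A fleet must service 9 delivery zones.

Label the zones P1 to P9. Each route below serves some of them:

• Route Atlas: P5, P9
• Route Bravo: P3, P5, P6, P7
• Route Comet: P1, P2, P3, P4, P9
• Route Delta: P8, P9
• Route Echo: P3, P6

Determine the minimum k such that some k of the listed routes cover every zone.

Take {Bravo, Comet, Delta}. Their union is {P1, P2, P3, P4, P5, P6, P7, P8, P9}, which is all 9 zones.
Only Comet contains P1, so Comet is forced; the remaining 4 zones need at least 2 more routes (each remaining route adds at most 3) — so at least 3 routes are needed, and 3 is optimal.

3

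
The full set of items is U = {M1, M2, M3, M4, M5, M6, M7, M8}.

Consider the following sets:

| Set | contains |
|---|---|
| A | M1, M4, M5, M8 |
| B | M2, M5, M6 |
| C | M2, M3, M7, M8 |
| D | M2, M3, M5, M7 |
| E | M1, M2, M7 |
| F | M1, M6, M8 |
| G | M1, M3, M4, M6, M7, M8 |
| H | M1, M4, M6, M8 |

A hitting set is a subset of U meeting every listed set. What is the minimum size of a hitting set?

2

Take T = {M1, M2}. Each listed set contains at least one of these, so T is a hitting set of size 2.
The sets D, H are pairwise disjoint, so any hitting set needs a separate item for each — at least 2. Hence 2 is optimal.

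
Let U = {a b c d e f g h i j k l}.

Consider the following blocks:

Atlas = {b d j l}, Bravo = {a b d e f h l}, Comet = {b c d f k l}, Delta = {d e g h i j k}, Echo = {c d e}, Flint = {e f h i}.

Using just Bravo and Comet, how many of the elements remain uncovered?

Union of Bravo, Comet = {a, b, c, d, e, f, h, k, l}.
Not covered: g, i, j — 3 elements.

3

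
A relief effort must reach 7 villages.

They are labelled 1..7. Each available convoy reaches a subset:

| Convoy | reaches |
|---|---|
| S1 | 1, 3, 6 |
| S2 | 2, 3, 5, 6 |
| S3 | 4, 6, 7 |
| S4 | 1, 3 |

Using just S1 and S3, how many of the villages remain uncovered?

2

Union of S1, S3 = {1, 3, 4, 6, 7}.
Not covered: 2, 5 — 2 villages.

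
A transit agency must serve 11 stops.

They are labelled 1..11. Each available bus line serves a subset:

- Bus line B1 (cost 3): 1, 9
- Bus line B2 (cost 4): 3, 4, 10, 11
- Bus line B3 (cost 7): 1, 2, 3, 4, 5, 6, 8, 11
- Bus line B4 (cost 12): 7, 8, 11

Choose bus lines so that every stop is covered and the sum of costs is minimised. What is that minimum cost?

26

B1, B2, B3, B4 together cover every stop (B1 ∪ B2 ∪ B3 ∪ B4 = {1, 2, 3, 4, 5, 6, 7, 8, 9, 10, 11}); total cost 3 + 4 + 7 + 12 = 26.
No covering selection has total cost below 26.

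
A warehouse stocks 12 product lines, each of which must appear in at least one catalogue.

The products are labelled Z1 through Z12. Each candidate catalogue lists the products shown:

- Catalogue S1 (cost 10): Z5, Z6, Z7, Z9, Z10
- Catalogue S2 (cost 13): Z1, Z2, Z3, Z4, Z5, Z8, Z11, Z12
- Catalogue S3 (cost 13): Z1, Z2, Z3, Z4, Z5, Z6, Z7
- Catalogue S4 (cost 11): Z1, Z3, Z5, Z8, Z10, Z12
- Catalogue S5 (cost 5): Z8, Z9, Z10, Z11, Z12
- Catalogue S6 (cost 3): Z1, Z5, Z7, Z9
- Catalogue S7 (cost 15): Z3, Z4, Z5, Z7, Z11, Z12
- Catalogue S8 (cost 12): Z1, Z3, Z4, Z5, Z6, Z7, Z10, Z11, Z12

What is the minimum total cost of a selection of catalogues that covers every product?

18

S3, S5 together cover every product (S3 ∪ S5 = {Z1, Z2, Z3, Z4, Z5, Z6, Z7, Z8, Z9, Z10, Z11, Z12}); total cost 13 + 5 = 18.
The greedy pick S6, S5, S3 costs 21; no covering selection beats 18.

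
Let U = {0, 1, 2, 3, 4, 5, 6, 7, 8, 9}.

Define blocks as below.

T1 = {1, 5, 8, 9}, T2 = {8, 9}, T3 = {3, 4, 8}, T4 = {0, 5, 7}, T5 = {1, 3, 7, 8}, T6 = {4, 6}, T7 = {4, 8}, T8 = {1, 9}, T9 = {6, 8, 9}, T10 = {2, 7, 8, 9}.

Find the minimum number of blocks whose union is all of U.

Take {T4, T5, T6, T10}. Their union is {0, 1, 2, 3, 4, 5, 6, 7, 8, 9}, which is all 10 elements.
Only T4 contains 0, so T4 is forced; the remaining 7 elements need at least 3 more blocks (each remaining block adds at most 3) — so at least 4 blocks are needed, and 4 is optimal.

4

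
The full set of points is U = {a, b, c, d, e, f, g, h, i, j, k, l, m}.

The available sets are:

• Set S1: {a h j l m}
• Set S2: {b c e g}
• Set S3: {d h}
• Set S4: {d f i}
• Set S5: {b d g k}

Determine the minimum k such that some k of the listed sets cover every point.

S1 and S2 and S4 and S5 together: S1 ∪ S2 ∪ S4 ∪ S5 = {a, b, c, d, e, f, g, h, i, j, k, l, m} — every point is covered.
No 3 of the 5 sets cover everything (all 10 combinations miss at least one point), so 4 is optimal.

4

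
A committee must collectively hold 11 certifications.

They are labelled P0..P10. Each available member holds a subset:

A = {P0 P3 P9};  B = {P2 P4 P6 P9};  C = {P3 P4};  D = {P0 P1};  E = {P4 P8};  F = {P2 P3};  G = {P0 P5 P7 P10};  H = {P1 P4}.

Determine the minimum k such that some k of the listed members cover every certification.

A and B and D and E and G together: A ∪ B ∪ D ∪ E ∪ G = {P0, P1, P2, P3, P4, P5, P6, P7, P8, P9, P10} — every certification is covered.
No 4 of the 8 members cover everything (all 70 combinations miss at least one certification), so 5 is optimal.

5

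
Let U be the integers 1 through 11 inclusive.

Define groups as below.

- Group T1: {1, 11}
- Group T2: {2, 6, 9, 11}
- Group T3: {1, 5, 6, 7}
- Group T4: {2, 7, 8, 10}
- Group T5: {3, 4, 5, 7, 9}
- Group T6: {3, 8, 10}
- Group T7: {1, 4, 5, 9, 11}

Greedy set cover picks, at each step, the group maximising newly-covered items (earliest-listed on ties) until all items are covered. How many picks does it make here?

Greedy: pick T5 (covers 5 new) → pick T2 (covers 3 new) → pick T4 (covers 2 new) → pick T1 (covers 1 new). Total picks: 4.

4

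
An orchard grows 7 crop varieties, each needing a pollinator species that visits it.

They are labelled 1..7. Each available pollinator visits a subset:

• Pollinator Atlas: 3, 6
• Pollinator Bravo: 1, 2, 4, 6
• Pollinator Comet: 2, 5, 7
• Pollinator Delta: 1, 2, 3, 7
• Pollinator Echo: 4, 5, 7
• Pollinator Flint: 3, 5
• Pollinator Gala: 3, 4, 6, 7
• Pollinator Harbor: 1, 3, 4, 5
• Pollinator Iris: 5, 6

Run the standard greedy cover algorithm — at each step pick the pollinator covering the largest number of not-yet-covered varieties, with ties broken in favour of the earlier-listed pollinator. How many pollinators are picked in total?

Greedy: pick Bravo (covers 4 new) → pick Comet (covers 2 new) → pick Atlas (covers 1 new). Total picks: 3.

3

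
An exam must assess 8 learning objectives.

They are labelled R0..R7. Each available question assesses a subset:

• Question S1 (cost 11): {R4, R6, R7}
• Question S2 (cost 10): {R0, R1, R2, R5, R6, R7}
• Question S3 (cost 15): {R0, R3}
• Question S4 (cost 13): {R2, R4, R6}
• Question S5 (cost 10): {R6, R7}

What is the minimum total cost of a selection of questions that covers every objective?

S1, S2, S3 together cover every objective (S1 ∪ S2 ∪ S3 = {R0, R1, R2, R3, R4, R5, R6, R7}); total cost 11 + 10 + 15 = 36.
No covering selection has total cost below 36.

36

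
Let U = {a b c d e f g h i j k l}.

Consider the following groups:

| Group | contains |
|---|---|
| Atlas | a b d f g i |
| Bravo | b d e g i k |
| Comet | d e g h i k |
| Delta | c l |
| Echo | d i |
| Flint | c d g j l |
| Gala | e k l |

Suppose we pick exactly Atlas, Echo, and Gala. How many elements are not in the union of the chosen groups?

3

Union of Atlas, Echo, Gala = {a, b, d, e, f, g, i, k, l}.
Not covered: c, h, j — 3 elements.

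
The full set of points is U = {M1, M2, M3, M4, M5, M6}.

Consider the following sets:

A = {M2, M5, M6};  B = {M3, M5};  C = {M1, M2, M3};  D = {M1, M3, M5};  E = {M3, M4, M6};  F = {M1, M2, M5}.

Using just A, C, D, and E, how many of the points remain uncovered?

Union of A, C, D, E = {M1, M2, M3, M4, M5, M6} — that's every point, so 0 are uncovered.

0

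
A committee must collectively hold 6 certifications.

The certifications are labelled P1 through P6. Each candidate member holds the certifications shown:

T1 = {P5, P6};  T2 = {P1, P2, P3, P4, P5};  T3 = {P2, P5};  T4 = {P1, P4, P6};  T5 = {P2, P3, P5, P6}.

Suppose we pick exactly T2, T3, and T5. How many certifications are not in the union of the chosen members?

0

Union of T2, T3, T5 = {P1, P2, P3, P4, P5, P6} — that's every certification, so 0 are uncovered.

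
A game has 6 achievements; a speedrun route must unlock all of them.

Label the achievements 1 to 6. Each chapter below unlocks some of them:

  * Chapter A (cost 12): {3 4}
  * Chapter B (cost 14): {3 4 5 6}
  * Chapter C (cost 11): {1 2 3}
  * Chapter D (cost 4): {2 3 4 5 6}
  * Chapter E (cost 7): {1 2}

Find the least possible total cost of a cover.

D, E together cover every achievement (D ∪ E = {1, 2, 3, 4, 5, 6}); total cost 4 + 7 = 11.
No covering selection has total cost below 11.

11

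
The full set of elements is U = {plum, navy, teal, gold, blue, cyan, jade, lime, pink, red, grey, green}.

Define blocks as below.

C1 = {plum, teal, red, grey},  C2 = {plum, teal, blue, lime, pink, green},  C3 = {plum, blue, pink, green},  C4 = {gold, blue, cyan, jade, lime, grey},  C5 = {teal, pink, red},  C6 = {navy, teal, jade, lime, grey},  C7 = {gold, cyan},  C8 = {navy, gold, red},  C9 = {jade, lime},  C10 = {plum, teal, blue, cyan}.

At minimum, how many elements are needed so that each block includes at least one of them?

4

H = {plum, gold, jade, red} meets every block (each contains at least one member of H), and |H| = 4.
No choice of 3 elements meets every block, so 4 is the minimum.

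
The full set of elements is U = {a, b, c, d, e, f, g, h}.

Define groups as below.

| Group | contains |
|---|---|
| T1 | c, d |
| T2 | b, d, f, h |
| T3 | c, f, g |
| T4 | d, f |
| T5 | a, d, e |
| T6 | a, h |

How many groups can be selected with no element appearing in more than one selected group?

2

T4, T6 are pairwise disjoint (T4={d,f}; T6={a,h}).
Every remaining group overlaps one of these, and no 3 of the listed groups are pairwise disjoint, so 2 is the maximum.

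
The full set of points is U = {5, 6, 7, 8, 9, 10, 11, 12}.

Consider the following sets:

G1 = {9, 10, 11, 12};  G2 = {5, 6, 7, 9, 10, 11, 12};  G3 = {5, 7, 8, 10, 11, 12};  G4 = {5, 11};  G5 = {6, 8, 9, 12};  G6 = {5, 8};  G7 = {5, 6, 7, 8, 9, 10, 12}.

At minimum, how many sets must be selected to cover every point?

G4 and G7 cover everything between them: the union {5, 6, 7, 8, 9, 10, 11, 12} is all of U.
No single set has all 8 points (the largest, G2, has 7), so 2 is optimal.

2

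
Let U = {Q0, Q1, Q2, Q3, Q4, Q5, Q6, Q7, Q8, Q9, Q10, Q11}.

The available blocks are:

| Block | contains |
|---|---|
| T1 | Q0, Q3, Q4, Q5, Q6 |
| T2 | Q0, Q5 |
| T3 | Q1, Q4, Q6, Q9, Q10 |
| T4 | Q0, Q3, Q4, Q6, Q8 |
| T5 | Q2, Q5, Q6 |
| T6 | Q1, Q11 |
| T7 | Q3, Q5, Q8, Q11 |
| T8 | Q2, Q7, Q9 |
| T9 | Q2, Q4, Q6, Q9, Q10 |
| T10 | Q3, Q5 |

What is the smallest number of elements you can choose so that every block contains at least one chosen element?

The 4 elements {Q1, Q4, Q5, Q7} hit every block.
No choice of 3 elements meets every block, so 4 is the minimum.

4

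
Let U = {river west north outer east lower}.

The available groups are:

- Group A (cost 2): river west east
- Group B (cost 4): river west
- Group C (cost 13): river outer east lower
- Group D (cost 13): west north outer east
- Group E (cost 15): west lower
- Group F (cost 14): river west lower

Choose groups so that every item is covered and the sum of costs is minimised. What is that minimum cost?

26

C, D together cover every item (C ∪ D = {river, west, north, outer, east, lower}); total cost 13 + 13 = 26.
The greedy pick A, C, D costs 28; no covering selection beats 26.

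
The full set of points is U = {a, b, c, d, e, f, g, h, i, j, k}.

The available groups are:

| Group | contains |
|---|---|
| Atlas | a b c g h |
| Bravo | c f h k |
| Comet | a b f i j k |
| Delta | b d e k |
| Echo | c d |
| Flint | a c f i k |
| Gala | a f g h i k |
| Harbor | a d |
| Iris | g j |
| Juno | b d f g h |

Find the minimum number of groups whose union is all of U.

Take {Atlas, Comet, Delta}. Their union is {a, b, c, d, e, f, g, h, i, j, k}, which is all 11 points.
Only Delta contains e, so Delta is forced; the remaining 7 points need at least 2 more groups (each remaining group adds at most 5) — so at least 3 groups are needed, and 3 is optimal.

3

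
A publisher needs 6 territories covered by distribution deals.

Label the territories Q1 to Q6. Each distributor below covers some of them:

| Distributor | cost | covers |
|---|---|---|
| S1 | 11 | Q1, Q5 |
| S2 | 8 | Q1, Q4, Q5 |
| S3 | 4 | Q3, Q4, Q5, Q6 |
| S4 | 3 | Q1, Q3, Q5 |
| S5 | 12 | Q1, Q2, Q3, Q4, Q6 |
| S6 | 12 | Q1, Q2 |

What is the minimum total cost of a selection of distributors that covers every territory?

15

S4, S5 together cover every territory (S4 ∪ S5 = {Q1, Q2, Q3, Q4, Q5, Q6}); total cost 3 + 12 = 15.
The greedy pick S3, S4, S5 costs 19; no covering selection beats 15.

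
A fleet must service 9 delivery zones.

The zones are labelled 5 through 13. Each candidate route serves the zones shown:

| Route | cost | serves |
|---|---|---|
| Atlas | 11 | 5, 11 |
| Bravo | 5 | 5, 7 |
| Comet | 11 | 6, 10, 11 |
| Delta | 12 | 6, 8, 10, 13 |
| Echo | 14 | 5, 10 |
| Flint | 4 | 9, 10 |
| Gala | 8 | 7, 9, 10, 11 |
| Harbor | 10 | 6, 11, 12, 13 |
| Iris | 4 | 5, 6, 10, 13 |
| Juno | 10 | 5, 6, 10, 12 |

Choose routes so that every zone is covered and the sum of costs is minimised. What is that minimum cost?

30

Delta, Gala, Juno together cover every zone (Delta ∪ Gala ∪ Juno = {5, 6, 7, 8, 9, 10, 11, 12, 13}); total cost 12 + 8 + 10 = 30.
The greedy pick Iris, Gala, Harbor, Delta costs 34; no covering selection beats 30.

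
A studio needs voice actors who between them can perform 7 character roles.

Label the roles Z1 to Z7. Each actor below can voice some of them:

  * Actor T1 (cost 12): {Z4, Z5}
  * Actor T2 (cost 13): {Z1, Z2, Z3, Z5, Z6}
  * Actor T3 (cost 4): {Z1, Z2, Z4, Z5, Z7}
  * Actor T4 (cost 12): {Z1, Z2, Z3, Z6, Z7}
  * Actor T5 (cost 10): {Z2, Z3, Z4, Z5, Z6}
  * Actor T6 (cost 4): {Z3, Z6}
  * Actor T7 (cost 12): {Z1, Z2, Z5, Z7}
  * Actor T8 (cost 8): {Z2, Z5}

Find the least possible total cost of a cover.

8

T3, T6 together cover every role (T3 ∪ T6 = {Z1, Z2, Z3, Z4, Z5, Z6, Z7}); total cost 4 + 4 = 8.
No covering selection has total cost below 8.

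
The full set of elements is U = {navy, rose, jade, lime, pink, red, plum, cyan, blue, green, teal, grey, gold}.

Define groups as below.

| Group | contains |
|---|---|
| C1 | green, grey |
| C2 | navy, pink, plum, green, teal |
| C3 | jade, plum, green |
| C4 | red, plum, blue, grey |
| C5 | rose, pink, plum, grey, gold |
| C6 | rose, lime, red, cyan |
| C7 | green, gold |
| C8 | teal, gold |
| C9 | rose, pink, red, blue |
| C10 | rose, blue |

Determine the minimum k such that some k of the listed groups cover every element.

C2 and C3 and C4 and C5 and C6 together: C2 ∪ C3 ∪ C4 ∪ C5 ∪ C6 = {navy, rose, jade, lime, pink, red, plum, cyan, blue, green, teal, grey, gold} — every element is covered.
No 4 of the 10 groups cover everything (all 210 combinations miss at least one element), so 5 is optimal.

5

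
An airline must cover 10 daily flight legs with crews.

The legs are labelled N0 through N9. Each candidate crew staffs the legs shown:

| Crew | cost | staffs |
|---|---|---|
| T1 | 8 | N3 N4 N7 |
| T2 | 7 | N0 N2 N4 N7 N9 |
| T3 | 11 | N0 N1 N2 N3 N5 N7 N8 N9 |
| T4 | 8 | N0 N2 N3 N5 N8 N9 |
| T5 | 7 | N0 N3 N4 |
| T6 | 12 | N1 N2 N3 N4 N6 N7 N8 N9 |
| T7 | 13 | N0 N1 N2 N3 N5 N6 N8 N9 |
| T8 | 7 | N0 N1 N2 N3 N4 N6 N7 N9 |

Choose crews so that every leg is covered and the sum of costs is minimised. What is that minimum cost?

T4, T8 together cover every leg (T4 ∪ T8 = {N0, N1, N2, N3, N4, N5, N6, N7, N8, N9}); total cost 8 + 7 = 15.
No covering selection has total cost below 15.

15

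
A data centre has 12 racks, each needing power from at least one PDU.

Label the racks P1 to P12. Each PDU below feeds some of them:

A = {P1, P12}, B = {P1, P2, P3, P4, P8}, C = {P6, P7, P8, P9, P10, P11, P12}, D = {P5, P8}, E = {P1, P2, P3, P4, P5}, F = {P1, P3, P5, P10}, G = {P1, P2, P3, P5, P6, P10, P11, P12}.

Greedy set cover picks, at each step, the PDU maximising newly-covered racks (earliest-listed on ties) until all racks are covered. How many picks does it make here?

3

Greedy: pick G (covers 8 new) → pick C (covers 3 new) → pick B (covers 1 new). Total picks: 3.
(The true minimum cover uses only 2 PDUs, so greedy is not optimal here.)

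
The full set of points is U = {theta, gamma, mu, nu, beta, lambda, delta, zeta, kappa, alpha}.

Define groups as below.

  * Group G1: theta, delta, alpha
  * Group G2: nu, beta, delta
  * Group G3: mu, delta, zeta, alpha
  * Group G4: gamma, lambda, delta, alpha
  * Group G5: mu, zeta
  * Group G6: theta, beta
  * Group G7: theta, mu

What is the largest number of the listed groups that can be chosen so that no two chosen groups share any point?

3

G4, G5, G6 are pairwise disjoint (G4={gamma,lambda,delta,alpha}; G5={mu,zeta}; G6={theta,beta}).
Every remaining group overlaps one of these, and no 4 of the listed groups are pairwise disjoint, so 3 is the maximum.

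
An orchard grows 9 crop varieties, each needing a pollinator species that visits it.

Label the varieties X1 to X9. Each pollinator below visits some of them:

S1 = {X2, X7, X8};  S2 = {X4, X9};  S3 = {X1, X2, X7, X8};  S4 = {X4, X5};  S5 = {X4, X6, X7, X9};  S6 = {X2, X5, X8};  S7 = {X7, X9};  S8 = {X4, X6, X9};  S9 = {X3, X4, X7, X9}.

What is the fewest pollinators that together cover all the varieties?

S3 and S6 and S8 and S9 together: S3 ∪ S6 ∪ S8 ∪ S9 = {X1, X2, X3, X4, X5, X6, X7, X8, X9} — every variety is covered.
No 3 of the 9 pollinators cover everything (all 84 combinations miss at least one variety), so 4 is optimal.

4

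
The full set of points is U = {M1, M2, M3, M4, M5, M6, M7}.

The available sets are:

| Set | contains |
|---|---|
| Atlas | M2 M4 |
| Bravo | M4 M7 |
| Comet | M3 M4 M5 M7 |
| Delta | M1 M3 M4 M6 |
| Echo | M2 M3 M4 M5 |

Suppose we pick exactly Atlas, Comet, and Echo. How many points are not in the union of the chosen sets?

Union of Atlas, Comet, Echo = {M2, M3, M4, M5, M7}.
Not covered: M1, M6 — 2 points.

2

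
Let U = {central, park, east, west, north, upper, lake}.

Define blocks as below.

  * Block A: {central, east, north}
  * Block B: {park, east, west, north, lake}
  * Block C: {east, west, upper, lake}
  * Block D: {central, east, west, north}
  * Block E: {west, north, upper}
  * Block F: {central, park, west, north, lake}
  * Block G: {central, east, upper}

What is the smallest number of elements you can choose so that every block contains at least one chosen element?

H = {east, north} meets every block (each contains at least one member of H), and |H| = 2.
No single element lies in every block, so at least 2 are needed and 2 is optimal.

2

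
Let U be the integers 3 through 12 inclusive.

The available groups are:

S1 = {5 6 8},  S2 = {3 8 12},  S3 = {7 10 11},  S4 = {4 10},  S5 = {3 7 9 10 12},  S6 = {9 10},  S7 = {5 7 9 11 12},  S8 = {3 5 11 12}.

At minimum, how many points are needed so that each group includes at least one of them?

Take H = {8, 10, 11}. Each listed group contains at least one of these, so H is a hitting set of size 3.
No choice of 2 points meets every group, so 3 is the minimum.

3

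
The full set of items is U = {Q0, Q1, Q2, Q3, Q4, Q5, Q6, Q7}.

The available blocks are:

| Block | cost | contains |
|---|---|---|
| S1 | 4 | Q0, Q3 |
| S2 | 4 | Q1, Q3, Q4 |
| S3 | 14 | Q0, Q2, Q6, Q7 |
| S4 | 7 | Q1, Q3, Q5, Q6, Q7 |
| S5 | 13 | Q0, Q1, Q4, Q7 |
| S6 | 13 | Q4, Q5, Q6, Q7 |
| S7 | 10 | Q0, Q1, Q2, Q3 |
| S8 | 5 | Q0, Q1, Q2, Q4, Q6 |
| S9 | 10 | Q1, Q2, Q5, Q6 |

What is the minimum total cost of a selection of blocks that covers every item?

12

S4, S8 together cover every item (S4 ∪ S8 = {Q0, Q1, Q2, Q3, Q4, Q5, Q6, Q7}); total cost 7 + 5 = 12.
No covering selection has total cost below 12.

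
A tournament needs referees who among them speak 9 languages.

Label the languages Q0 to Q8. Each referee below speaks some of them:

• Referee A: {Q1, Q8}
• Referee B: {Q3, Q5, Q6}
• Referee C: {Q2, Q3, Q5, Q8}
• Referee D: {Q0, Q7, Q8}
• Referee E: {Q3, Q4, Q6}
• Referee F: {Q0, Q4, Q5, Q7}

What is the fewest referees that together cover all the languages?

4

A and B and C and F together: A ∪ B ∪ C ∪ F = {Q0, Q1, Q2, Q3, Q4, Q5, Q6, Q7, Q8} — every language is covered.
No 3 of the 6 referees cover everything (all 20 combinations miss at least one language), so 4 is optimal.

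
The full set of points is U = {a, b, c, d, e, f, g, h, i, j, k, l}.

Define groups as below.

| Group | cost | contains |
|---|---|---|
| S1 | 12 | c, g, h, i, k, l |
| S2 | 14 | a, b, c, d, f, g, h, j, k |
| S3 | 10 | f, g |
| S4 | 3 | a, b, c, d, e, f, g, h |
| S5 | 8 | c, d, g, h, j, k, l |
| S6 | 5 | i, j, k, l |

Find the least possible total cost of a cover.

S4, S6 together cover every point (S4 ∪ S6 = {a, b, c, d, e, f, g, h, i, j, k, l}); total cost 3 + 5 = 8.
No covering selection has total cost below 8.

8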